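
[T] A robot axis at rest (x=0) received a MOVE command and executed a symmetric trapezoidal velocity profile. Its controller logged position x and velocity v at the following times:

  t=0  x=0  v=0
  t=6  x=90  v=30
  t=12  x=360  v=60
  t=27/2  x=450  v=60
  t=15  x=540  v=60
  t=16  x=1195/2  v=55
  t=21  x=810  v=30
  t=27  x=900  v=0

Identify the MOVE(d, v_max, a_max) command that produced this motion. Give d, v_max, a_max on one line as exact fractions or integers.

final state: t=27, x=900, v=0 → d = 900
a_max = (30−0)/(6−0) = 5
max v = 60 over t∈[12,15] → v_max = 60
check: 60·(12+3) = 900 ✓

d=900 v_max=60 a_max=5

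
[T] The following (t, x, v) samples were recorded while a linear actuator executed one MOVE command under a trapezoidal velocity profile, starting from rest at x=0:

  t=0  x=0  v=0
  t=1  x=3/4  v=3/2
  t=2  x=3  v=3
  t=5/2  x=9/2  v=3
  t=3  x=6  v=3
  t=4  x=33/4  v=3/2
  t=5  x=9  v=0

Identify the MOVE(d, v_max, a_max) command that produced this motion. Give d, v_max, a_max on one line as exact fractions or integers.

final state: t=5, x=9, v=0 → d = 9
a_max = (3/2−0)/(1−0) = 3/2
max v = 3 over t∈[2,3] → v_max = 3
check: 3·(2+1) = 9 ✓

d=9 v_max=3 a_max=3/2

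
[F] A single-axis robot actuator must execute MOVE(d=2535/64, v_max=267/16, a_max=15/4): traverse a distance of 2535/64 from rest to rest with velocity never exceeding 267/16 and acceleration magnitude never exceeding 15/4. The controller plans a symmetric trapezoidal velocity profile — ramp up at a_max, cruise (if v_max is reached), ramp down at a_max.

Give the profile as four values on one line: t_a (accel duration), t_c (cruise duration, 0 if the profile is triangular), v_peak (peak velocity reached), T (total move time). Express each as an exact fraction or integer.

vₘ²/aₘ = (267/16)²/(15/4) = 23763/320
2535/64 < 23763/320 → triangular
v_peak = √(2535/64·15/4) = √(38025/256) = 195/16
t_a = (195/16)/(15/4) = 13/4; t_c = 0
T = 2·13/4 = 13/2

t_a=13/4 t_c=0 v_peak=195/16 T=13/2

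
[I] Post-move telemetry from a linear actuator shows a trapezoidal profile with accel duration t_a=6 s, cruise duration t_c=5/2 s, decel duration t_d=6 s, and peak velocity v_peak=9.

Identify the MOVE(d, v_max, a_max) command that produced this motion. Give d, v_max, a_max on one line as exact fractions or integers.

d=153/2 v_max=9 a_max=3/2

a_max = 9/6 = 3/2
d_a = ½·9·6 = 27; d_c = 9·5/2 = 45/2
d = 2·27 + 45/2 = 153/2
t_c = 5/2 > 0 ⇒ limit active, v_max = 9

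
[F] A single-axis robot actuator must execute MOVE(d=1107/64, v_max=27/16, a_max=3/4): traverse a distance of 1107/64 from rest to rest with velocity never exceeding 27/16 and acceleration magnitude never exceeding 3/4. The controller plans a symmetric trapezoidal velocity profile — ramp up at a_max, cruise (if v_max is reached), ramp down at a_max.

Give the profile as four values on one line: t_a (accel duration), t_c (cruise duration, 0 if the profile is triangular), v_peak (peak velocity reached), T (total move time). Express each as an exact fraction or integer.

v_max²/a_max = (27/16)²/(3/4) = 243/64
1107/64 ≥ 243/64 ⇒ cruise phase
t_a = (27/16)/(3/4) = 9/4; v_peak = 27/16
d_cruise = 1107/64 − 243/64 = 27/2; t_c = (27/2)/(27/16) = 8
T = 2·9/4 + 8 = 25/2

t_a=9/4 t_c=8 v_peak=27/16 T=25/2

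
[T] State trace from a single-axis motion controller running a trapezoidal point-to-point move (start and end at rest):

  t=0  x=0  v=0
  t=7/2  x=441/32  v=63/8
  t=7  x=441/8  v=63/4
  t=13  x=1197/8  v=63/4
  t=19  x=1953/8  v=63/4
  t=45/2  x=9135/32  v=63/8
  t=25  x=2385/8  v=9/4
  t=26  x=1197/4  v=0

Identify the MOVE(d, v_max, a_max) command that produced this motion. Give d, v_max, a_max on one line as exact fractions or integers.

d=1197/4 v_max=63/4 a_max=9/4

final state: t=26, x=1197/4, v=0 → d = 1197/4
a_max = (63/8−0)/(7/2−0) = 9/4
max v = 63/4 over t∈[7,19] → v_max = 63/4
check: 63/4·(7+12) = 1197/4 ✓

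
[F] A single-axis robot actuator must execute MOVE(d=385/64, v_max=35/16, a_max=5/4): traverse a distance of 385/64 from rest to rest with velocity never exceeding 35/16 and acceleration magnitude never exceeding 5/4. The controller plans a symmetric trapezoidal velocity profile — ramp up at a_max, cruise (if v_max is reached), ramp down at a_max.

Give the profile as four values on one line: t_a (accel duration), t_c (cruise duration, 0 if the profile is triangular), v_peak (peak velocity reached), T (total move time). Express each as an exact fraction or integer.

(v_max)²/a_max = (35/16)²/(5/4) = 245/64
385/64 ≥ 245/64 → trapezoidal
t_a = (35/16)/(5/4) = 7/4; v_peak = 35/16
d_cruise = 385/64 − 245/64 = 35/16; t_c = (35/16)/(35/16) = 1
T = 2·7/4 + 1 = 9/2

t_a=7/4 t_c=1 v_peak=35/16 T=9/2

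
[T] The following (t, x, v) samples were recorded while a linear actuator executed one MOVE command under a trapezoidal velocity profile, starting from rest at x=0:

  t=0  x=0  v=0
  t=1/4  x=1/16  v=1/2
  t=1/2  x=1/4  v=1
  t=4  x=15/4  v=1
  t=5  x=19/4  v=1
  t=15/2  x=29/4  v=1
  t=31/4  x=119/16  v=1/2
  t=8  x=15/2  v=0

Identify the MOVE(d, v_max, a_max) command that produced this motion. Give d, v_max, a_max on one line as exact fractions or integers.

d=15/2 v_max=1 a_max=2

final state: t=8, x=15/2, v=0 → d = 15/2
a_max = (1/2−0)/(1/4−0) = 2
max v = 1 over t∈[1/2,15/2] → v_max = 1
check: 1·(1/2+7) = 15/2 ✓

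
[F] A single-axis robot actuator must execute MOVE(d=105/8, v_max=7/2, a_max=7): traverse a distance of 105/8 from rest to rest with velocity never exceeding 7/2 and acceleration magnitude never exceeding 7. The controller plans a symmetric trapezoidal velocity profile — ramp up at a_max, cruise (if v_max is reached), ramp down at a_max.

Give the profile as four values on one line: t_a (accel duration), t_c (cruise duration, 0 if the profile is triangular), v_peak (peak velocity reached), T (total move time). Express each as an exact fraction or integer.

t_a=1/2 t_c=13/4 v_peak=7/2 T=17/4

vₘ²/aₘ = (7/2)²/7 = 7/4
105/8 ≥ 7/4 so v_max reached
t_a = (7/2)/7 = 1/2; v_peak = 7/2
d_cruise = 105/8 − 7/4 = 91/8; t_c = (91/8)/(7/2) = 13/4
T = 2·1/2 + 13/4 = 17/4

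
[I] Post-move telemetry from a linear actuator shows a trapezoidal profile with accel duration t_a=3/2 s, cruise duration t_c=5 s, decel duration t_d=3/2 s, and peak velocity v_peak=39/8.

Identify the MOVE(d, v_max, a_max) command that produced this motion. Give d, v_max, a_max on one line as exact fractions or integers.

a_max = (39/8)/(3/2) = 13/4
d_a = ½·39/8·3/2 = 117/32; d_c = 39/8·5 = 195/8
d = 2·117/32 + 195/8 = 507/16
t_c = 5 > 0 ⇒ limit active, v_max = 39/8

d=507/16 v_max=39/8 a_max=13/4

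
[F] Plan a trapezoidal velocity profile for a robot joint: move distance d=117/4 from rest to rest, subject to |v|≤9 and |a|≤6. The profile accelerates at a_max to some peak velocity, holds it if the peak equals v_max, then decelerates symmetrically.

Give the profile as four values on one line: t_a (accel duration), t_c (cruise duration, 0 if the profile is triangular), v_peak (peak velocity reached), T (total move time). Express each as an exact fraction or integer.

t_a=3/2 t_c=7/4 v_peak=9 T=19/4

(v_max)²/a_max = 9²/6 = 27/2
117/4 ≥ 27/2 → trapezoidal
t_a = 9/6 = 3/2; v_peak = 9
d_cruise = 117/4 − 27/2 = 63/4; t_c = (63/4)/9 = 7/4
T = 2·3/2 + 7/4 = 19/4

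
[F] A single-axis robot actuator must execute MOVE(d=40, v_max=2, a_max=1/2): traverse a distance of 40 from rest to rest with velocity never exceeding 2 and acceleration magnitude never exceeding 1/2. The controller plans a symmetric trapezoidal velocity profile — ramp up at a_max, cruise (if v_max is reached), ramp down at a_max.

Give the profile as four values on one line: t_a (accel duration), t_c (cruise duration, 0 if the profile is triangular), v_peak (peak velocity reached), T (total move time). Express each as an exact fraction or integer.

vₘ²/aₘ = 2²/(1/2) = 8
40 ≥ 8 so v_max reached
t_a = 2/(1/2) = 4; v_peak = 2
d_cruise = 40 − 8 = 32; t_c = 32/2 = 16
T = 2·4 + 16 = 24

t_a=4 t_c=16 v_peak=2 T=24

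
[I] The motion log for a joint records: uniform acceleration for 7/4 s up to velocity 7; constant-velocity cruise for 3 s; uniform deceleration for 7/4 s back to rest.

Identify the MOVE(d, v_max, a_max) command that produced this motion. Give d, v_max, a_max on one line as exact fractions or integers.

d=133/4 v_max=7 a_max=4

a_max = 7/(7/4) = 4
d_a = ½·7·7/4 = 49/8; d_c = 7·3 = 21
d = 2·49/8 + 21 = 133/4
t_c = 3 > 0 so v_max = 7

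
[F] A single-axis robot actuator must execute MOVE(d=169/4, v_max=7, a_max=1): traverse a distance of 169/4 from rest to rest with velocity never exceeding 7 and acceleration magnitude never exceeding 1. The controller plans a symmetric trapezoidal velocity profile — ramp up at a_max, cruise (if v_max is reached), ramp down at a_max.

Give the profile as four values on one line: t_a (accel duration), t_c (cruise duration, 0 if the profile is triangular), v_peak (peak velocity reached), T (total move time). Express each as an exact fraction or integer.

(v_max)²/a_max = 7²/1 = 49
169/4 < 49 ⇒ no cruise
v_peak = √(169/4·1) = √(169/4) = 13/2
t_a = (13/2)/1 = 13/2; t_c = 0
T = 2·13/2 = 13

t_a=13/2 t_c=0 v_peak=13/2 T=13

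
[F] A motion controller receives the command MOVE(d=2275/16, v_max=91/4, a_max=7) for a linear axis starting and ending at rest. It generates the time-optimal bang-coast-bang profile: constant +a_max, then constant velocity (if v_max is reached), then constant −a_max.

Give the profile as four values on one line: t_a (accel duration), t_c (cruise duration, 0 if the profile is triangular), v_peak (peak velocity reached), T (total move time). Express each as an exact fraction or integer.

t_a=13/4 t_c=3 v_peak=91/4 T=19/2

vₘ²/aₘ = (91/4)²/7 = 1183/16
2275/16 ≥ 1183/16 → trapezoidal
t_a = (91/4)/7 = 13/4; v_peak = 91/4
d_cruise = 2275/16 − 1183/16 = 273/4; t_c = (273/4)/(91/4) = 3
T = 2·13/4 + 3 = 19/2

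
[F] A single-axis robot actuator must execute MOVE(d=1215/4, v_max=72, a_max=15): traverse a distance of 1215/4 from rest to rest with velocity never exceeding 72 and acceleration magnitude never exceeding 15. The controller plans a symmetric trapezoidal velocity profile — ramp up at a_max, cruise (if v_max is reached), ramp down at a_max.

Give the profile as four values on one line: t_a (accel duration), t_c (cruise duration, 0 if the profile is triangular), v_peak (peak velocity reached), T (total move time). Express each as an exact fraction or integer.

(v_max)²/a_max = 72²/15 = 1728/5
1215/4 < 1728/5 → triangular
v_peak = √(1215/4·15) = √(18225/4) = 135/2
t_a = (135/2)/15 = 9/2; t_c = 0
T = 2·9/2 = 9

t_a=9/2 t_c=0 v_peak=135/2 T=9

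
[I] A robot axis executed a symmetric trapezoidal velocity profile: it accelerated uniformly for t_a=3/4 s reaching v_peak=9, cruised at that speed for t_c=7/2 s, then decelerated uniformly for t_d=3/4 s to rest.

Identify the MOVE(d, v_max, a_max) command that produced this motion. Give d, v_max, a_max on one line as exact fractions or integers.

a_max = 9/(3/4) = 12
d_a = ½·9·3/4 = 27/8; d_c = 9·7/2 = 63/2
d = 2·27/8 + 63/2 = 153/4
t_c = 7/2 > 0 → v_max = v_peak = 9

d=153/4 v_max=9 a_max=12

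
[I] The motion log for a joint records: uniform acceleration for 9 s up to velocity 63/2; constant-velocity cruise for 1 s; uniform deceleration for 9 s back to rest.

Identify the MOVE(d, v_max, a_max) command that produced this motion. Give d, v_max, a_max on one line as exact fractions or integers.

d=315 v_max=63/2 a_max=7/2

a_max = (63/2)/9 = 7/2
d_a = ½·63/2·9 = 567/4; d_c = 63/2·1 = 63/2
d = 2·567/4 + 63/2 = 315
t_c = 1 > 0 → v_max = v_peak = 63/2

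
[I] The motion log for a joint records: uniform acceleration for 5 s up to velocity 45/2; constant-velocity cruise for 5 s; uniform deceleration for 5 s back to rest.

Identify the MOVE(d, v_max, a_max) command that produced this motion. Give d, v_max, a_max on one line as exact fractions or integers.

d=225 v_max=45/2 a_max=9/2

a_max = (45/2)/5 = 9/2
d_a = ½·45/2·5 = 225/4; d_c = 45/2·5 = 225/2
d = 2·225/4 + 225/2 = 225
t_c = 5 > 0 ⇒ limit active, v_max = 45/2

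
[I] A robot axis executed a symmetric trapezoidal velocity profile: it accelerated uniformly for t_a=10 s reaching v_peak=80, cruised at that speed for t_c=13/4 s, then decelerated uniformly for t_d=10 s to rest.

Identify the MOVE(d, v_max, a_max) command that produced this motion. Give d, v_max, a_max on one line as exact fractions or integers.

a_max = 80/10 = 8
d_a = ½·80·10 = 400; d_c = 80·13/4 = 260
d = 2·400 + 260 = 1060
t_c = 13/4 > 0 so v_max = 80

d=1060 v_max=80 a_max=8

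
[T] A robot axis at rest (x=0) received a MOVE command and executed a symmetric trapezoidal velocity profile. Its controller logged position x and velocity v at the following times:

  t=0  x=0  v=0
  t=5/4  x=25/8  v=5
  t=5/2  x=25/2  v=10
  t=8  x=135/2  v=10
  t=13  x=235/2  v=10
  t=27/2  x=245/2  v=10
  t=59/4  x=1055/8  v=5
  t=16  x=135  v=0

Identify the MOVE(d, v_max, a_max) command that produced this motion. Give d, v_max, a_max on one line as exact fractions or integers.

d=135 v_max=10 a_max=4

final state: t=16, x=135, v=0 → d = 135
a_max = (5−0)/(5/4−0) = 4
max v = 10 over t∈[5/2,27/2] → v_max = 10
check: 10·(5/2+11) = 135 ✓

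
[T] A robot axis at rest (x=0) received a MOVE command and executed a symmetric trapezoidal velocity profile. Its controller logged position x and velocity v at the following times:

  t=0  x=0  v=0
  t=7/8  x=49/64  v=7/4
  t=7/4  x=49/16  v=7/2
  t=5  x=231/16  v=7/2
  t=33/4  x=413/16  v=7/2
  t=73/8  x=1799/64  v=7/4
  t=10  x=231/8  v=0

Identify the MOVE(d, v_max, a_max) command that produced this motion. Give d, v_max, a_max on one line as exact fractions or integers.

final state: t=10, x=231/8, v=0 → d = 231/8
a_max = (7/4−0)/(7/8−0) = 2
max v = 7/2 over t∈[7/4,33/4] → v_max = 7/2
check: 7/2·(7/4+13/2) = 231/8 ✓

d=231/8 v_max=7/2 a_max=2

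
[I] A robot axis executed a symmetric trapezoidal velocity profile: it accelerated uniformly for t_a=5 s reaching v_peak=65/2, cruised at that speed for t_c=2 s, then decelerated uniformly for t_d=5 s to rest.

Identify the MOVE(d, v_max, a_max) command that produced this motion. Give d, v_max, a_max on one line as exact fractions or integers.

a_max = (65/2)/5 = 13/2
d_a = ½·65/2·5 = 325/4; d_c = 65/2·2 = 65
d = 2·325/4 + 65 = 455/2
t_c = 2 > 0 → v_max = v_peak = 65/2

d=455/2 v_max=65/2 a_max=13/2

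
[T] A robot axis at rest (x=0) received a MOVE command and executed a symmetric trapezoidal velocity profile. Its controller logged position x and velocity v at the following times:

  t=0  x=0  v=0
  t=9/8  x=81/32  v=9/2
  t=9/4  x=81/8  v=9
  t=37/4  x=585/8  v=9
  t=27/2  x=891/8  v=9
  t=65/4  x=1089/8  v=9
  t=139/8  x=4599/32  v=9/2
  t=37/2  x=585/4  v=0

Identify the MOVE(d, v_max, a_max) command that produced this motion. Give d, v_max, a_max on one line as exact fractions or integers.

d=585/4 v_max=9 a_max=4

final state: t=37/2, x=585/4, v=0 → d = 585/4
a_max = (9/2−0)/(9/8−0) = 4
max v = 9 over t∈[9/4,65/4] → v_max = 9
check: 9·(9/4+14) = 585/4 ✓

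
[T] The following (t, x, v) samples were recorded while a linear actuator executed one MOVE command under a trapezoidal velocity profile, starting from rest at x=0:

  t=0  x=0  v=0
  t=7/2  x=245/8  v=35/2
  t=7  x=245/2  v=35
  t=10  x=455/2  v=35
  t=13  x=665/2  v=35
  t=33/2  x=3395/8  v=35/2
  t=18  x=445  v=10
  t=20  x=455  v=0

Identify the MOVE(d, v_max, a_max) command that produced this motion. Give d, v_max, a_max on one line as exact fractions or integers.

d=455 v_max=35 a_max=5

final state: t=20, x=455, v=0 → d = 455
a_max = (35/2−0)/(7/2−0) = 5
max v = 35 over t∈[7,13] → v_max = 35
check: 35·(7+6) = 455 ✓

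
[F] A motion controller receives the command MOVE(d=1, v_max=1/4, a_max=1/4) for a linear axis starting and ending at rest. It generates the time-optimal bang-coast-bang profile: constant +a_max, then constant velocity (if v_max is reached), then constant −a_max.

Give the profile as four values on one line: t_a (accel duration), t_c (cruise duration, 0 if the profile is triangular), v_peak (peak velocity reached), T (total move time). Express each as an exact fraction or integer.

t_a=1 t_c=3 v_peak=1/4 T=5

vₘ²/aₘ = (1/4)²/(1/4) = 1/4
1 ≥ 1/4 so v_max reached
t_a = (1/4)/(1/4) = 1; v_peak = 1/4
d_cruise = 1 − 1/4 = 3/4; t_c = (3/4)/(1/4) = 3
T = 2·1 + 3 = 5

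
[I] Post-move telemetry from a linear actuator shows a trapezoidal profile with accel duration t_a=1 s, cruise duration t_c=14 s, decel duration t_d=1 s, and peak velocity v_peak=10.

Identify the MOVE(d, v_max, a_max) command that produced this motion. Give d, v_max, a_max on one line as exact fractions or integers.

d=150 v_max=10 a_max=10

a_max = 10/1 = 10
d_a = ½·10·1 = 5; d_c = 10·14 = 140
d = 2·5 + 140 = 150
t_c = 14 > 0 ⇒ limit active, v_max = 10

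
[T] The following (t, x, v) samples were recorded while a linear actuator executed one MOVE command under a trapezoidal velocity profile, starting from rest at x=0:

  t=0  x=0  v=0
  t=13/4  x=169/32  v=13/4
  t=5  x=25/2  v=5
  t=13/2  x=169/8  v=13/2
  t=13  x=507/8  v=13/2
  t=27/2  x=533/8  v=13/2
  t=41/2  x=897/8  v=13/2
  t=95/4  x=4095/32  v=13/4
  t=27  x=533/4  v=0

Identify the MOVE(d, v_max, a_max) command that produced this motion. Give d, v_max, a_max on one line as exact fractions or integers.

d=533/4 v_max=13/2 a_max=1

final state: t=27, x=533/4, v=0 → d = 533/4
a_max = (13/4−0)/(13/4−0) = 1
max v = 13/2 over t∈[13/2,41/2] → v_max = 13/2
check: 13/2·(13/2+14) = 533/4 ✓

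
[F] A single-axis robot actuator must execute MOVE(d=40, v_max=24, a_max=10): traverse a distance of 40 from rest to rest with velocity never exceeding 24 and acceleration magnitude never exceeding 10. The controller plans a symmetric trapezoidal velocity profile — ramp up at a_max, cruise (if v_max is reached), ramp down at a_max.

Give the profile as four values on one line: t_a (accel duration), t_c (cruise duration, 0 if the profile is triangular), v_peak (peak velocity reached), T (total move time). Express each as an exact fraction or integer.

t_a=2 t_c=0 v_peak=20 T=4

vₘ²/aₘ = 24²/10 = 288/5
40 < 288/5 ⇒ no cruise
v_peak = √(40·10) = √400 = 20
t_a = 20/10 = 2; t_c = 0
T = 2·2 = 4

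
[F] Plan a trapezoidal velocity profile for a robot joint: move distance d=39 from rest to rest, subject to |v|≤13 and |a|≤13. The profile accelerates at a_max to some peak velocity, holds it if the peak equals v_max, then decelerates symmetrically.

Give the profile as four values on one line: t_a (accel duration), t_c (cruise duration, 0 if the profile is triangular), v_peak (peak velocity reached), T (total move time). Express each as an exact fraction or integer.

t_a=1 t_c=2 v_peak=13 T=4

vₘ²/aₘ = 13²/13 = 13
39 ≥ 13 → trapezoidal
t_a = 13/13 = 1; v_peak = 13
d_cruise = 39 − 13 = 26; t_c = 26/13 = 2
T = 2·1 + 2 = 4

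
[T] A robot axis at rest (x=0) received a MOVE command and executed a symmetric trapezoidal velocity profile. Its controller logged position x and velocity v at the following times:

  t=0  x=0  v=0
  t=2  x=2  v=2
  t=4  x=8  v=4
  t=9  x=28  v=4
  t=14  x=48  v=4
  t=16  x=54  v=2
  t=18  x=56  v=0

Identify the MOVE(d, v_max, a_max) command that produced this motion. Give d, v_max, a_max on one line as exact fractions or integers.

final state: t=18, x=56, v=0 → d = 56
a_max = (2−0)/(2−0) = 1
max v = 4 over t∈[4,14] → v_max = 4
check: 4·(4+10) = 56 ✓

d=56 v_max=4 a_max=1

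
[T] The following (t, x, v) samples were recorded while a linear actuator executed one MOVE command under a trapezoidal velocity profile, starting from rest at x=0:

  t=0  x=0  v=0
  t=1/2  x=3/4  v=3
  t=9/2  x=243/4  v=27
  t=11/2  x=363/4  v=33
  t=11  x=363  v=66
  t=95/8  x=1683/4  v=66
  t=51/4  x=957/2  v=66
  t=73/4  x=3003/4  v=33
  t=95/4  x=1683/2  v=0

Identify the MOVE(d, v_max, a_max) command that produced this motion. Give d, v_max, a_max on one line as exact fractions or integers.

d=1683/2 v_max=66 a_max=6

final state: t=95/4, x=1683/2, v=0 → d = 1683/2
a_max = (3−0)/(1/2−0) = 6
max v = 66 over t∈[11,51/4] → v_max = 66
check: 66·(11+7/4) = 1683/2 ✓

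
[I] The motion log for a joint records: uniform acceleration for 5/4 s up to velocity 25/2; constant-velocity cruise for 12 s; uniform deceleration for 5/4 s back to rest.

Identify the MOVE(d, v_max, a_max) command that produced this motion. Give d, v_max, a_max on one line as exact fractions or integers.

d=1325/8 v_max=25/2 a_max=10

a_max = (25/2)/(5/4) = 10
d_a = ½·25/2·5/4 = 125/16; d_c = 25/2·12 = 150
d = 2·125/16 + 150 = 1325/8
t_c = 12 > 0 so v_max = 25/2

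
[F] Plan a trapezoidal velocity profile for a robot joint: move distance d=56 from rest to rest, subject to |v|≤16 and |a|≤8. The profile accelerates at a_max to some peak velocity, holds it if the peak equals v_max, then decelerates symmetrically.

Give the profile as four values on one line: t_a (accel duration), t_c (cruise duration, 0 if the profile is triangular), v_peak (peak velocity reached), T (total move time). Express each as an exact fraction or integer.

vₘ²/aₘ = 16²/8 = 32
56 ≥ 32 so v_max reached
t_a = 16/8 = 2; v_peak = 16
d_cruise = 56 − 32 = 24; t_c = 24/16 = 3/2
T = 2·2 + 3/2 = 11/2

t_a=2 t_c=3/2 v_peak=16 T=11/2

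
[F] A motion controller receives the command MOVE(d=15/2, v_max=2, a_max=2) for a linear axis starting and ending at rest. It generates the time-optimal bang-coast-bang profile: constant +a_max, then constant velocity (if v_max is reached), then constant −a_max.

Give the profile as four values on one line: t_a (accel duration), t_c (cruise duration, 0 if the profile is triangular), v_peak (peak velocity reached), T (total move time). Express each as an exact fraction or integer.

t_a=1 t_c=11/4 v_peak=2 T=19/4

vₘ²/aₘ = 2²/2 = 2
15/2 ≥ 2 so v_max reached
t_a = 2/2 = 1; v_peak = 2
d_cruise = 15/2 − 2 = 11/2; t_c = (11/2)/2 = 11/4
T = 2·1 + 11/4 = 19/4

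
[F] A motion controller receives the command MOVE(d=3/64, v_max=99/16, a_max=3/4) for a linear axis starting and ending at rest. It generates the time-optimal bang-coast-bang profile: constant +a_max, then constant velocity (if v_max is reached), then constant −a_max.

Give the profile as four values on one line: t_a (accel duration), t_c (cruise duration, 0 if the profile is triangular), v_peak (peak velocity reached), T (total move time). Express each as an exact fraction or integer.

t_a=1/4 t_c=0 v_peak=3/16 T=1/2

vₘ²/aₘ = (99/16)²/(3/4) = 3267/64
3/64 < 3267/64 so t_c = 0
v_peak = √(3/64·3/4) = √(9/256) = 3/16
t_a = (3/16)/(3/4) = 1/4; t_c = 0
T = 2·1/4 = 1/2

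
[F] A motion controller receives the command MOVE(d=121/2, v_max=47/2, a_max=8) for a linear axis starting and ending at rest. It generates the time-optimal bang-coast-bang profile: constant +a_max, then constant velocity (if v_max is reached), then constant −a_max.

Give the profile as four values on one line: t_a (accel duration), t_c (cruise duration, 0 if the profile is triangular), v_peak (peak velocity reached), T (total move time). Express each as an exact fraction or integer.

v_max²/a_max = (47/2)²/8 = 2209/32
121/2 < 2209/32 → triangular
v_peak = √(121/2·8) = √484 = 22
t_a = 22/8 = 11/4; t_c = 0
T = 2·11/4 = 11/2

t_a=11/4 t_c=0 v_peak=22 T=11/2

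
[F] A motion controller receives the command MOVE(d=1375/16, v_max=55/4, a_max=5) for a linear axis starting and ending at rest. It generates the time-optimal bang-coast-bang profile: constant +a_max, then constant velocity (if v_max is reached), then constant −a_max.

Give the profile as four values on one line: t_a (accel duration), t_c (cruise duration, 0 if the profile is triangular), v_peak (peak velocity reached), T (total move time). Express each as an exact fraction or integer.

vₘ²/aₘ = (55/4)²/5 = 605/16
1375/16 ≥ 605/16 → trapezoidal
t_a = (55/4)/5 = 11/4; v_peak = 55/4
d_cruise = 1375/16 − 605/16 = 385/8; t_c = (385/8)/(55/4) = 7/2
T = 2·11/4 + 7/2 = 9

t_a=11/4 t_c=7/2 v_peak=55/4 T=9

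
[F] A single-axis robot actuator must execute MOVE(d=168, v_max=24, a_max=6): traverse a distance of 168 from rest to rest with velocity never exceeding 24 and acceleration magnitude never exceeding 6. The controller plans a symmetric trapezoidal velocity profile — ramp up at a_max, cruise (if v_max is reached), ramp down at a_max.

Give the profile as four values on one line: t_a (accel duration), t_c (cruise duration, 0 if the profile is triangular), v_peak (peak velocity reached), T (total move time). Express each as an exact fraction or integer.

t_a=4 t_c=3 v_peak=24 T=11

(v_max)²/a_max = 24²/6 = 96
168 ≥ 96 ⇒ cruise phase
t_a = 24/6 = 4; v_peak = 24
d_cruise = 168 − 96 = 72; t_c = 72/24 = 3
T = 2·4 + 3 = 11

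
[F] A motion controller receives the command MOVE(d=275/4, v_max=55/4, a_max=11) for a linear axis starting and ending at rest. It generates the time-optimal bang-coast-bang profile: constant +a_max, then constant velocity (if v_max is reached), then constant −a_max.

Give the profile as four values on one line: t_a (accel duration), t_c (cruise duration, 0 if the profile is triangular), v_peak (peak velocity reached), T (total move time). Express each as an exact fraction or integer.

v_max²/a_max = (55/4)²/11 = 275/16
275/4 ≥ 275/16 → trapezoidal
t_a = (55/4)/11 = 5/4; v_peak = 55/4
d_cruise = 275/4 − 275/16 = 825/16; t_c = (825/16)/(55/4) = 15/4
T = 2·5/4 + 15/4 = 25/4

t_a=5/4 t_c=15/4 v_peak=55/4 T=25/4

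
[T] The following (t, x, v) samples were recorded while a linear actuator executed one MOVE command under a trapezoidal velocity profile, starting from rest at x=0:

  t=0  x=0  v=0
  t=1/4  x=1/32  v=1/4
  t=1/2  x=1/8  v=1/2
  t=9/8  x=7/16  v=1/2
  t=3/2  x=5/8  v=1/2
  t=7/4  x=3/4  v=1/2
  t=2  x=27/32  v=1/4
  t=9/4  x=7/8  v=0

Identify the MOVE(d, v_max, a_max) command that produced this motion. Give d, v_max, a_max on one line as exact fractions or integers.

final state: t=9/4, x=7/8, v=0 → d = 7/8
a_max = (1/4−0)/(1/4−0) = 1
max v = 1/2 over t∈[1/2,7/4] → v_max = 1/2
check: 1/2·(1/2+5/4) = 7/8 ✓

d=7/8 v_max=1/2 a_max=1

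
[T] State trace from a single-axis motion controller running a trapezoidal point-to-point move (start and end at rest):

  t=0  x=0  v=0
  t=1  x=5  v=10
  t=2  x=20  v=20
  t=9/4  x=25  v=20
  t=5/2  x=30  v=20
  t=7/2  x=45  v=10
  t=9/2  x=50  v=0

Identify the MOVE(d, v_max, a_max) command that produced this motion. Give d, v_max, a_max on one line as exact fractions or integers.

final state: t=9/2, x=50, v=0 → d = 50
a_max = (10−0)/(1−0) = 10
max v = 20 over t∈[2,5/2] → v_max = 20
check: 20·(2+1/2) = 50 ✓

d=50 v_max=20 a_max=10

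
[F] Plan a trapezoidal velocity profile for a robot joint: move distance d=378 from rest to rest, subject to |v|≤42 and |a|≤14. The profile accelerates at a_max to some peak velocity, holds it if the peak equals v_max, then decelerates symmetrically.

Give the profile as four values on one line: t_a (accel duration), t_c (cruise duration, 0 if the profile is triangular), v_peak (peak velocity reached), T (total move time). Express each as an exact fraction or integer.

t_a=3 t_c=6 v_peak=42 T=12

(v_max)²/a_max = 42²/14 = 126
378 ≥ 126 ⇒ cruise phase
t_a = 42/14 = 3; v_peak = 42
d_cruise = 378 − 126 = 252; t_c = 252/42 = 6
T = 2·3 + 6 = 12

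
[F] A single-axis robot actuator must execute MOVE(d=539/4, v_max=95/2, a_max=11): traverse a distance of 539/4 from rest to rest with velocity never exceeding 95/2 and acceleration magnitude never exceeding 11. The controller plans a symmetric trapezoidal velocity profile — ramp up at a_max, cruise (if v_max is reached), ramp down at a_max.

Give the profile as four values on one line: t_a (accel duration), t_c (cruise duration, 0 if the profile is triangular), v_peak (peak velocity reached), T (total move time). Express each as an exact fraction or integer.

t_a=7/2 t_c=0 v_peak=77/2 T=7

(v_max)²/a_max = (95/2)²/11 = 9025/44
539/4 < 9025/44 → triangular
v_peak = √(539/4·11) = √(5929/4) = 77/2
t_a = (77/2)/11 = 7/2; t_c = 0
T = 2·7/2 = 7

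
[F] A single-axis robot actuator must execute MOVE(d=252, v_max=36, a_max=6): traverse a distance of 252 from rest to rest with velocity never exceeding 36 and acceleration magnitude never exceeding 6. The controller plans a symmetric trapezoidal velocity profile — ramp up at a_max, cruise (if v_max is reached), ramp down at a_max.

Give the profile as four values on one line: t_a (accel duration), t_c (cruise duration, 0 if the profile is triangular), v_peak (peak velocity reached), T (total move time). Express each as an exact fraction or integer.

v_max²/a_max = 36²/6 = 216
252 ≥ 216 → trapezoidal
t_a = 36/6 = 6; v_peak = 36
d_cruise = 252 − 216 = 36; t_c = 36/36 = 1
T = 2·6 + 1 = 13

t_a=6 t_c=1 v_peak=36 T=13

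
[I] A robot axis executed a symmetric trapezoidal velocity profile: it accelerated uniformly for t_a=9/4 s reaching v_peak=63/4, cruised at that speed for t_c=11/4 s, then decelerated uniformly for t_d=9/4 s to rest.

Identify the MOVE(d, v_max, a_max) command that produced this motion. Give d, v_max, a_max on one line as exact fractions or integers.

d=315/4 v_max=63/4 a_max=7

a_max = (63/4)/(9/4) = 7
d_a = ½·63/4·9/4 = 567/32; d_c = 63/4·11/4 = 693/16
d = 2·567/32 + 693/16 = 315/4
t_c = 11/4 > 0 → v_max = v_peak = 63/4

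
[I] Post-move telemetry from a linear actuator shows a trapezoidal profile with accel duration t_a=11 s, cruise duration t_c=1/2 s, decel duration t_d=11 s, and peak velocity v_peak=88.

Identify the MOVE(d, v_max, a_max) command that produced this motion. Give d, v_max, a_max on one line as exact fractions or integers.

a_max = 88/11 = 8
d_a = ½·88·11 = 484; d_c = 88·1/2 = 44
d = 2·484 + 44 = 1012
t_c = 1/2 > 0 so v_max = 88

d=1012 v_max=88 a_max=8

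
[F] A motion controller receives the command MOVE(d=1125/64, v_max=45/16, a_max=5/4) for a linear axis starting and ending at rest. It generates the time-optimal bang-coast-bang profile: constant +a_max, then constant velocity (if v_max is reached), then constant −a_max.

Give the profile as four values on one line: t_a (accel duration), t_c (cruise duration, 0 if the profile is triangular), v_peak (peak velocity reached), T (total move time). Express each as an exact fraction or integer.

(v_max)²/a_max = (45/16)²/(5/4) = 405/64
1125/64 ≥ 405/64 → trapezoidal
t_a = (45/16)/(5/4) = 9/4; v_peak = 45/16
d_cruise = 1125/64 − 405/64 = 45/4; t_c = (45/4)/(45/16) = 4
T = 2·9/4 + 4 = 17/2

t_a=9/4 t_c=4 v_peak=45/16 T=17/2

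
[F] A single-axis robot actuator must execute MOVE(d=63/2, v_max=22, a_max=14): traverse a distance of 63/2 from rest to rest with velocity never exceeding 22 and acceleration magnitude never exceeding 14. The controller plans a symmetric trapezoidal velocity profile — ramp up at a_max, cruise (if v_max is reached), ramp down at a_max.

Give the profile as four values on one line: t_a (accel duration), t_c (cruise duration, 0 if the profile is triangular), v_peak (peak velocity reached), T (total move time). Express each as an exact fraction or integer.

(v_max)²/a_max = 22²/14 = 242/7
63/2 < 242/7 → triangular
v_peak = √(63/2·14) = √441 = 21
t_a = 21/14 = 3/2; t_c = 0
T = 2·3/2 = 3

t_a=3/2 t_c=0 v_peak=21 T=3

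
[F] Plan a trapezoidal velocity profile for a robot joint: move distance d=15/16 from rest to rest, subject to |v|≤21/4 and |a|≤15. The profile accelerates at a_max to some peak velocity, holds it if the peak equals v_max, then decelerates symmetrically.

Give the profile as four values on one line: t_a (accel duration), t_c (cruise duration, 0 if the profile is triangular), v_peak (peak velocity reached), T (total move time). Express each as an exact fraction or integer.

t_a=1/4 t_c=0 v_peak=15/4 T=1/2

v_max²/a_max = (21/4)²/15 = 147/80
15/16 < 147/80 → triangular
v_peak = √(15/16·15) = √(225/16) = 15/4
t_a = (15/4)/15 = 1/4; t_c = 0
T = 2·1/4 = 1/2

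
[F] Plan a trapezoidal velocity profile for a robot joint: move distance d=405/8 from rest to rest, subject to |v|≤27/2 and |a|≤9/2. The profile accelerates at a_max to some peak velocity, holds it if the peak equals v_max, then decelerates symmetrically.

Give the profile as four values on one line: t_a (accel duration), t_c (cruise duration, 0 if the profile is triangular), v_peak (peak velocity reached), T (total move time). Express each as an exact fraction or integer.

v_max²/a_max = (27/2)²/(9/2) = 81/2
405/8 ≥ 81/2 → trapezoidal
t_a = (27/2)/(9/2) = 3; v_peak = 27/2
d_cruise = 405/8 − 81/2 = 81/8; t_c = (81/8)/(27/2) = 3/4
T = 2·3 + 3/4 = 27/4

t_a=3 t_c=3/4 v_peak=27/2 T=27/4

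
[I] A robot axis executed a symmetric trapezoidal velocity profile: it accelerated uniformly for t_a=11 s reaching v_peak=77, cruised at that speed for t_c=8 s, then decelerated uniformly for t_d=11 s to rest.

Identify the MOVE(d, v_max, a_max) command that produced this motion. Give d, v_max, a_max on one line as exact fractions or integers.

d=1463 v_max=77 a_max=7

a_max = 77/11 = 7
d_a = ½·77·11 = 847/2; d_c = 77·8 = 616
d = 2·847/2 + 616 = 1463
t_c = 8 > 0 so v_max = 77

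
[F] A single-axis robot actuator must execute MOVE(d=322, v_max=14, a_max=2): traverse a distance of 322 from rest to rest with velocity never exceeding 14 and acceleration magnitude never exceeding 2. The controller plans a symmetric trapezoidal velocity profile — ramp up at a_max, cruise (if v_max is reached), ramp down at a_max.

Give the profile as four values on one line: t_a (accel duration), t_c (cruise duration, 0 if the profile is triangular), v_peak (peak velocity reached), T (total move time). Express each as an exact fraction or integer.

(v_max)²/a_max = 14²/2 = 98
322 ≥ 98 → trapezoidal
t_a = 14/2 = 7; v_peak = 14
d_cruise = 322 − 98 = 224; t_c = 224/14 = 16
T = 2·7 + 16 = 30

t_a=7 t_c=16 v_peak=14 T=30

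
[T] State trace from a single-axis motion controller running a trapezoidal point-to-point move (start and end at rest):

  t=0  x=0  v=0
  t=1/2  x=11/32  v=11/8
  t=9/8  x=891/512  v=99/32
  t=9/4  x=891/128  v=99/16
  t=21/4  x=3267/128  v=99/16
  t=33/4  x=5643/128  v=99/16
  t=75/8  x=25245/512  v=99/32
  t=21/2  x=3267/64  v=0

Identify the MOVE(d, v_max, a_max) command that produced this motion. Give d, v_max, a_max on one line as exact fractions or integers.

final state: t=21/2, x=3267/64, v=0 → d = 3267/64
a_max = (11/8−0)/(1/2−0) = 11/4
max v = 99/16 over t∈[9/4,33/4] → v_max = 99/16
check: 99/16·(9/4+6) = 3267/64 ✓

d=3267/64 v_max=99/16 a_max=11/4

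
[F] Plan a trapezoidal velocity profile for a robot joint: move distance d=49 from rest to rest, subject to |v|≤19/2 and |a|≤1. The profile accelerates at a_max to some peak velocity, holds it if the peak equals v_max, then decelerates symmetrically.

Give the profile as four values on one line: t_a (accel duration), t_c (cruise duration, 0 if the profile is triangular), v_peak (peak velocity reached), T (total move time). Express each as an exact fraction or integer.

t_a=7 t_c=0 v_peak=7 T=14

vₘ²/aₘ = (19/2)²/1 = 361/4
49 < 361/4 → triangular
v_peak = √(49·1) = √49 = 7
t_a = 7/1 = 7; t_c = 0
T = 2·7 = 14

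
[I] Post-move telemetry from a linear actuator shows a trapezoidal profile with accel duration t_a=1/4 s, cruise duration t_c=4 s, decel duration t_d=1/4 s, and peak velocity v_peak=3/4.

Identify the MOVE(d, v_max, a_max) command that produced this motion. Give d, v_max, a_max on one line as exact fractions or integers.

a_max = (3/4)/(1/4) = 3
d_a = ½·3/4·1/4 = 3/32; d_c = 3/4·4 = 3
d = 2·3/32 + 3 = 51/16
t_c = 4 > 0 ⇒ limit active, v_max = 3/4

d=51/16 v_max=3/4 a_max=3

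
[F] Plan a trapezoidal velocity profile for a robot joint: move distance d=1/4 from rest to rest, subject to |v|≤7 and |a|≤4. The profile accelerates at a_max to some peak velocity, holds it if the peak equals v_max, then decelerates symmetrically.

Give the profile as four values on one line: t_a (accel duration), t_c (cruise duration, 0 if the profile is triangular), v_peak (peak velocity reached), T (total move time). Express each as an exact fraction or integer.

vₘ²/aₘ = 7²/4 = 49/4
1/4 < 49/4 so t_c = 0
v_peak = √(1/4·4) = √1 = 1
t_a = 1/4; t_c = 0
T = 2·1/4 = 1/2

t_a=1/4 t_c=0 v_peak=1 T=1/2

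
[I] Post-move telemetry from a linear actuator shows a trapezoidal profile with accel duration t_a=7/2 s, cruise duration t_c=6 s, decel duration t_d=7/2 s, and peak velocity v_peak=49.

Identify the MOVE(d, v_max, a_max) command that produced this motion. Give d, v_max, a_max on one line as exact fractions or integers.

d=931/2 v_max=49 a_max=14

a_max = 49/(7/2) = 14
d_a = ½·49·7/2 = 343/4; d_c = 49·6 = 294
d = 2·343/4 + 294 = 931/2
t_c = 6 > 0 so v_max = 49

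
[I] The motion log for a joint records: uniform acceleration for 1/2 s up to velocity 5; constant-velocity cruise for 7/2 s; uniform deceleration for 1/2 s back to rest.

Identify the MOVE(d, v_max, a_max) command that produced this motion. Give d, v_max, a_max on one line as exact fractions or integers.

d=20 v_max=5 a_max=10

a_max = 5/(1/2) = 10
d_a = ½·5·1/2 = 5/4; d_c = 5·7/2 = 35/2
d = 2·5/4 + 35/2 = 20
t_c = 7/2 > 0 → v_max = v_peak = 5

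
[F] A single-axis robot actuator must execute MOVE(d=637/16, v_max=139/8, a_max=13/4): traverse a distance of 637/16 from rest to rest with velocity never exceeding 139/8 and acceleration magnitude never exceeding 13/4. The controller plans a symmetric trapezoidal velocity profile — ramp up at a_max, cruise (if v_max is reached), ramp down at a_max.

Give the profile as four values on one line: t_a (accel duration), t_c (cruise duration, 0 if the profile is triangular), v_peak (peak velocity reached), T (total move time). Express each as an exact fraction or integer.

vₘ²/aₘ = (139/8)²/(13/4) = 19321/208
637/16 < 19321/208 so t_c = 0
v_peak = √(637/16·13/4) = √(8281/64) = 91/8
t_a = (91/8)/(13/4) = 7/2; t_c = 0
T = 2·7/2 = 7

t_a=7/2 t_c=0 v_peak=91/8 T=7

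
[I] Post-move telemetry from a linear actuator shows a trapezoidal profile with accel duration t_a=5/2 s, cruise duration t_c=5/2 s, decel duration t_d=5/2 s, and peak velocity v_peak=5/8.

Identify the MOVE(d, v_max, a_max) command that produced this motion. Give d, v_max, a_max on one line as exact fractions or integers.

a_max = (5/8)/(5/2) = 1/4
d_a = ½·5/8·5/2 = 25/32; d_c = 5/8·5/2 = 25/16
d = 2·25/32 + 25/16 = 25/8
t_c = 5/2 > 0 so v_max = 5/8

d=25/8 v_max=5/8 a_max=1/4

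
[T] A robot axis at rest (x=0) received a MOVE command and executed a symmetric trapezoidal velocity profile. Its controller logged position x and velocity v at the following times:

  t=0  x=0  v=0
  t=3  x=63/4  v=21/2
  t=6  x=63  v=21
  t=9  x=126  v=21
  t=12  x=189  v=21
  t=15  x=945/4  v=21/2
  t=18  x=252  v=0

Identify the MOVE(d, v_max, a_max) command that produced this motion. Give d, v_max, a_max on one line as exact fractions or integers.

d=252 v_max=21 a_max=7/2

final state: t=18, x=252, v=0 → d = 252
a_max = (21/2−0)/(3−0) = 7/2
max v = 21 over t∈[6,12] → v_max = 21
check: 21·(6+6) = 252 ✓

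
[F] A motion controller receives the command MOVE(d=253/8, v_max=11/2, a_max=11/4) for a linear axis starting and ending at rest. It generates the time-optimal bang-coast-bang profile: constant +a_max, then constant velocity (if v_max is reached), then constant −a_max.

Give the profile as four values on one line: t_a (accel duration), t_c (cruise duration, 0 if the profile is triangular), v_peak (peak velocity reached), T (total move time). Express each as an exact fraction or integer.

t_a=2 t_c=15/4 v_peak=11/2 T=31/4

vₘ²/aₘ = (11/2)²/(11/4) = 11
253/8 ≥ 11 so v_max reached
t_a = (11/2)/(11/4) = 2; v_peak = 11/2
d_cruise = 253/8 − 11 = 165/8; t_c = (165/8)/(11/2) = 15/4
T = 2·2 + 15/4 = 31/4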